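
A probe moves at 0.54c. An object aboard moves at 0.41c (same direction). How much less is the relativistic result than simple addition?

Classical: u' + v = 0.41 + 0.54 = 0.95c
Relativistic: u = (0.41 + 0.54)/(1 + 0.2214) = 0.95/1.2214 = 0.7778c
Difference: 0.95 - 0.7778 = 0.1722c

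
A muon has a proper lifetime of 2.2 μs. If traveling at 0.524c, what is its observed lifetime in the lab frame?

Proper lifetime τ₀ = 2.2 μs
γ = 1/√(1 - 0.524²) = 1.174
τ = γτ₀ = 1.174 × 2.2 μs = 2.583 μs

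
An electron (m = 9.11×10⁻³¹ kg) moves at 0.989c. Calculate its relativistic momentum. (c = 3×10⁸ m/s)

γ = 1/√(1 - 0.989²) = 6.761
v = 0.989 × 3×10⁸ = 2.967×10⁸ m/s
p = γmv = 6.761 × 9.11×10⁻³¹ × 2.967×10⁸ = 1.827×10⁻²¹ kg·m/s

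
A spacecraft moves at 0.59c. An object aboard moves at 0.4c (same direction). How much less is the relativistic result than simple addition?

Classical: u' + v = 0.4 + 0.59 = 0.99c
Relativistic: u = (0.4 + 0.59)/(1 + 0.236) = 0.99/1.236 = 0.8010c
Difference: 0.99 - 0.8010 = 0.1890c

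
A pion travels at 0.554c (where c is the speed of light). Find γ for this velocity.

v/c = 0.554, so (v/c)² = 0.306916
1 - (v/c)² = 0.693084
γ = 1/√(0.693084) = 1.201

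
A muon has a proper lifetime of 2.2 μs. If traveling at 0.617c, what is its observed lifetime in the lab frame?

Proper lifetime τ₀ = 2.2 μs
γ = 1/√(1 - 0.617²) = 1.271
τ = γτ₀ = 1.271 × 2.2 μs = 2.796 μs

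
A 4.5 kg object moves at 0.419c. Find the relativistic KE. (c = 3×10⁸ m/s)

γ = 1/√(1 - 0.419²) = 1.10134
γ - 1 = 0.10134
KE = (γ-1)mc² = 0.10134 × 4.5 × (3×10⁸)² = 4.104×10¹⁶ J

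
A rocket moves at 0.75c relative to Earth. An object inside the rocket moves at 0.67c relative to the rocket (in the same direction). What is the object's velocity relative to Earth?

u = (u' + v)/(1 + u'v/c²)
Numerator: 0.67 + 0.75 = 1.42
Denominator: 1 + 0.5025 = 1.5025
u = 1.42/1.5025 = 0.9451c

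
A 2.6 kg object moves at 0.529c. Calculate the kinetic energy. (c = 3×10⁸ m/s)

γ = 1/√(1 - 0.529²) = 1.17838
γ - 1 = 0.17838
KE = (γ-1)mc² = 0.17838 × 2.6 × (3×10⁸)² = 4.174×10¹⁶ J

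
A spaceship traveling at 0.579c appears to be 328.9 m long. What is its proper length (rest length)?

Contracted length L = 328.9 m
γ = 1/√(1 - 0.579²) = 1.2265
L₀ = γL = 1.2265 × 328.9 = 403.4 m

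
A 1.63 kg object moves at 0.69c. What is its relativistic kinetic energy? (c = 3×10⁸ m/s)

γ = 1/√(1 - 0.69²) = 1.3816
γ - 1 = 0.3816
KE = (γ-1)mc² = 0.3816 × 1.63 × (3×10⁸)² = 5.598×10¹⁶ J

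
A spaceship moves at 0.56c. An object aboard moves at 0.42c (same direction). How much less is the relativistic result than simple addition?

Classical: u' + v = 0.42 + 0.56 = 0.98c
Relativistic: u = (0.42 + 0.56)/(1 + 0.2352) = 0.98/1.2352 = 0.7934c
Difference: 0.98 - 0.7934 = 0.1866c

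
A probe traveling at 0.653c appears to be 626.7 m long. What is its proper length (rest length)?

Contracted length L = 626.7 m
γ = 1/√(1 - 0.653²) = 1.3204
L₀ = γL = 1.3204 × 626.7 = 827.5 m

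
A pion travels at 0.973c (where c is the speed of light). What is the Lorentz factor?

v/c = 0.973, so (v/c)² = 0.946729
1 - (v/c)² = 0.053271
γ = 1/√(0.053271) = 4.333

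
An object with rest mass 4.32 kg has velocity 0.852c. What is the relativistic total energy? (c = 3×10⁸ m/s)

γ = 1/√(1 - 0.852²) = 1.910
mc² = 4.32 × (3×10⁸)² = 3.888×10¹⁷ J
E = γmc² = 1.910 × 3.888×10¹⁷ = 7.426×10¹⁷ J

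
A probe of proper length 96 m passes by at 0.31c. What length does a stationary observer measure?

Proper length L₀ = 96 m
γ = 1/√(1 - 0.31²) = 1.0518
L = L₀/γ = 96/1.0518 = 91.27 m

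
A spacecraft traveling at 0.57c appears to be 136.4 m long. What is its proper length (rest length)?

Contracted length L = 136.4 m
γ = 1/√(1 - 0.57²) = 1.217
L₀ = γL = 1.217 × 136.4 = 166.0 m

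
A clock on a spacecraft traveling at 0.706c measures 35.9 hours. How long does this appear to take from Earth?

Proper time Δt₀ = 35.9 hours
γ = 1/√(1 - 0.706²) = 1.412
Δt = γΔt₀ = 1.412 × 35.9 = 50.69 hours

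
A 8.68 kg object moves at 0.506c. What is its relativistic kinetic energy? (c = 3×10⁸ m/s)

γ = 1/√(1 - 0.506²) = 1.1594
γ - 1 = 0.1594
KE = (γ-1)mc² = 0.1594 × 8.68 × (3×10⁸)² = 1.245×10¹⁷ J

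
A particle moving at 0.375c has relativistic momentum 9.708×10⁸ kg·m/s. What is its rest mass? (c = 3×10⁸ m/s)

γ = 1/√(1 - 0.375²) = 1.0787
v = 0.375 × 3×10⁸ = 1.125×10⁸ m/s
m = p/(γv) = 9.708×10⁸/(1.0787 × 1.125×10⁸) = 8.000 kg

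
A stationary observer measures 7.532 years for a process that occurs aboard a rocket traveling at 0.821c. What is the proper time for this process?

Dilated time Δt = 7.532 years
γ = 1/√(1 - 0.821²) = 1.7515
Δt₀ = Δt/γ = 7.532/1.7515 = 4.300 years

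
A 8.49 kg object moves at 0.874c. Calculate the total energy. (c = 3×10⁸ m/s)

γ = 1/√(1 - 0.874²) = 2.0579
mc² = 8.49 × (3×10⁸)² = 7.641×10¹⁷ J
E = γmc² = 2.0579 × 7.641×10¹⁷ = 1.572×10¹⁸ J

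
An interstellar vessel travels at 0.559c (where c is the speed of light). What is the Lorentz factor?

v/c = 0.559, so (v/c)² = 0.312481
1 - (v/c)² = 0.687519
γ = 1/√(0.687519) = 1.206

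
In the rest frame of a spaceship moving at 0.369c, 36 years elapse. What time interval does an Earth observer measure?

Proper time Δt₀ = 36 years
γ = 1/√(1 - 0.369²) = 1.0759
Δt = γΔt₀ = 1.0759 × 36 = 38.73 years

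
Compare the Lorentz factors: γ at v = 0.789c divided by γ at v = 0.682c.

γ₁ = 1/√(1 - 0.789²) = 1.6276
γ₂ = 1/√(1 - 0.682²) = 1.3673
γ₁/γ₂ = 1.6276/1.3673 = 1.190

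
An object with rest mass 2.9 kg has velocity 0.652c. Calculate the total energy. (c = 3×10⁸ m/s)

γ = 1/√(1 - 0.652²) = 1.3189
mc² = 2.9 × (3×10⁸)² = 2.610×10¹⁷ J
E = γmc² = 1.3189 × 2.610×10¹⁷ = 3.442×10¹⁷ J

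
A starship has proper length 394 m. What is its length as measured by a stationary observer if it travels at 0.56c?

Proper length L₀ = 394 m
γ = 1/√(1 - 0.56²) = 1.207
L = L₀/γ = 394/1.207 = 326.4 m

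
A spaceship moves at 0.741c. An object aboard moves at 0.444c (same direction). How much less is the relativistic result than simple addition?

Classical: u' + v = 0.444 + 0.741 = 1.185c
Relativistic: u = (0.444 + 0.741)/(1 + 0.329004) = 1.185/1.329004 = 0.8916c
Difference: 1.185 - 0.8916 = 0.2934c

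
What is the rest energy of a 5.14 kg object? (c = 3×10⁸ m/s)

c² = (3×10⁸)² = 9.000×10¹⁶ m²/s²
E₀ = mc² = 5.14 × 9.000×10¹⁶ = 4.626×10¹⁷ J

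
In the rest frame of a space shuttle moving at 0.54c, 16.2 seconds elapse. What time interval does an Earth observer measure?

Proper time Δt₀ = 16.2 seconds
γ = 1/√(1 - 0.54²) = 1.188
Δt = γΔt₀ = 1.188 × 16.2 = 19.25 seconds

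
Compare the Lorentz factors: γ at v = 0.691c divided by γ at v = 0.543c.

γ₁ = 1/√(1 - 0.691²) = 1.3834
γ₂ = 1/√(1 - 0.543²) = 1.1909
γ₁/γ₂ = 1.3834/1.1909 = 1.162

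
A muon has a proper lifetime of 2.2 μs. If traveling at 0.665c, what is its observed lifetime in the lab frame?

Proper lifetime τ₀ = 2.2 μs
γ = 1/√(1 - 0.665²) = 1.339
τ = γτ₀ = 1.339 × 2.2 μs = 2.946 μs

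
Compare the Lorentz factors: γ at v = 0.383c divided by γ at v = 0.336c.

γ₁ = 1/√(1 - 0.383²) = 1.083
γ₂ = 1/√(1 - 0.336²) = 1.062
γ₁/γ₂ = 1.083/1.062 = 1.020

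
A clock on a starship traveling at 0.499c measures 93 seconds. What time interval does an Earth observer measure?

Proper time Δt₀ = 93 seconds
γ = 1/√(1 - 0.499²) = 1.154
Δt = γΔt₀ = 1.154 × 93 = 107.3 seconds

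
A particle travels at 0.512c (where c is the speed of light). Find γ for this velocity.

v/c = 0.512, so (v/c)² = 0.262144
1 - (v/c)² = 0.737856
γ = 1/√(0.737856) = 1.164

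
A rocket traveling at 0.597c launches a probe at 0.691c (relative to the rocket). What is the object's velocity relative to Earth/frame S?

u = (u' + v)/(1 + u'v/c²)
Numerator: 0.691 + 0.597 = 1.288
Denominator: 1 + 0.412527 = 1.412527
u = 1.288/1.412527 = 0.9118c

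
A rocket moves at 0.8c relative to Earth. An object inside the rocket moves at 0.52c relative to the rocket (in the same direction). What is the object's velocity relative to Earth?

u = (u' + v)/(1 + u'v/c²)
Numerator: 0.52 + 0.8 = 1.32
Denominator: 1 + 0.416 = 1.416
u = 1.32/1.416 = 0.9322c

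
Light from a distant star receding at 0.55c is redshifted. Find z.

β = 0.55
(1+β)/(1-β) = 1.55/0.45 = 3.4444
√(3.4444) = 1.8559
z = 1.8559 - 1 = 0.8559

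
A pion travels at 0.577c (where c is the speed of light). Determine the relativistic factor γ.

v/c = 0.577, so (v/c)² = 0.332929
1 - (v/c)² = 0.667071
γ = 1/√(0.667071) = 1.224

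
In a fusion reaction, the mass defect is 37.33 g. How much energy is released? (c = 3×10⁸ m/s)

Convert mass defect: Δm = 37.33 g = 0.03733 kg
E = Δm·c² = 0.03733 × (3×10⁸)²
= 0.03733 × 9×10¹⁶ = 3.360×10¹⁵ J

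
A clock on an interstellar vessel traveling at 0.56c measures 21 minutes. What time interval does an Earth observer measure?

Proper time Δt₀ = 21 minutes
γ = 1/√(1 - 0.56²) = 1.207
Δt = γΔt₀ = 1.207 × 21 = 25.35 minutes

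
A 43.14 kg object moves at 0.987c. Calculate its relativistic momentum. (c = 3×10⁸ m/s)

γ = 1/√(1 - 0.987²) = 6.222
v = 0.987 × 3×10⁸ = 2.961×10⁸ m/s
p = γmv = 6.222 × 43.14 × 2.961×10⁸ = 7.948×10¹⁰ kg·m/s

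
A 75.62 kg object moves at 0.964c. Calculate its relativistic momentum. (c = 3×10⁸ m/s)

γ = 1/√(1 - 0.964²) = 3.761
v = 0.964 × 3×10⁸ = 2.892×10⁸ m/s
p = γmv = 3.761 × 75.62 × 2.892×10⁸ = 8.225×10¹⁰ kg·m/s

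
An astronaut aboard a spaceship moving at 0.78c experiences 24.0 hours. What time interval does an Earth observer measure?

Proper time Δt₀ = 24.0 hours
γ = 1/√(1 - 0.78²) = 1.598
Δt = γΔt₀ = 1.598 × 24.0 = 38.35 hours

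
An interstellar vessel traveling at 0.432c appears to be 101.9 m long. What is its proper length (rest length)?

Contracted length L = 101.9 m
γ = 1/√(1 - 0.432²) = 1.109
L₀ = γL = 1.109 × 101.9 = 113.0 m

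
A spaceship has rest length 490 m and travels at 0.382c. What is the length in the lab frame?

Proper length L₀ = 490 m
γ = 1/√(1 - 0.382²) = 1.0821
L = L₀/γ = 490/1.0821 = 452.8 m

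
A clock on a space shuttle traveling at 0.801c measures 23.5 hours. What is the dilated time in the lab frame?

Proper time Δt₀ = 23.5 hours
γ = 1/√(1 - 0.801²) = 1.670
Δt = γΔt₀ = 1.670 × 23.5 = 39.25 hours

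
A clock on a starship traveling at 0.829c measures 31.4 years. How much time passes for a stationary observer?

Proper time Δt₀ = 31.4 years
γ = 1/√(1 - 0.829²) = 1.7881
Δt = γΔt₀ = 1.7881 × 31.4 = 56.15 years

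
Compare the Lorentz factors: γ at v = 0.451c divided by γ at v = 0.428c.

γ₁ = 1/√(1 - 0.451²) = 1.120
γ₂ = 1/√(1 - 0.428²) = 1.106
γ₁/γ₂ = 1.120/1.106 = 1.013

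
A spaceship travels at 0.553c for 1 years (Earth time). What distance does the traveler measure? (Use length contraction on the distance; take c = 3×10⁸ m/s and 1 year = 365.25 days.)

Earth distance: d = v × t = 0.553c × 1 yr = 5.2354×10¹⁵ m
γ = 1.2002
d' = d/γ = 5.2354×10¹⁵/1.2002 = 4.362×10¹⁵ m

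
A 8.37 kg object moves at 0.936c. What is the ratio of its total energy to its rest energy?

E = γmc², E₀ = mc²
E/E₀ = γ = 1/√(1 - 0.936²) = 2.841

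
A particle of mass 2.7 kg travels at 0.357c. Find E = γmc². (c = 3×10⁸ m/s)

γ = 1/√(1 - 0.357²) = 1.0705
mc² = 2.7 × (3×10⁸)² = 2.430×10¹⁷ J
E = γmc² = 1.0705 × 2.430×10¹⁷ = 2.601×10¹⁷ J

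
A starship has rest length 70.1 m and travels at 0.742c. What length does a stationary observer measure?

Proper length L₀ = 70.1 m
γ = 1/√(1 - 0.742²) = 1.4916
L = L₀/γ = 70.1/1.4916 = 47.00 m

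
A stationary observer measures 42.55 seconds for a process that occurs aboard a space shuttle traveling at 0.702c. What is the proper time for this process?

Dilated time Δt = 42.55 seconds
γ = 1/√(1 - 0.702²) = 1.4041
Δt₀ = Δt/γ = 42.55/1.4041 = 30.30 seconds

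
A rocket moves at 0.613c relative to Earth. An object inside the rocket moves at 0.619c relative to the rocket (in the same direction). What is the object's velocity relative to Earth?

u = (u' + v)/(1 + u'v/c²)
Numerator: 0.619 + 0.613 = 1.232
Denominator: 1 + 0.379447 = 1.379447
u = 1.232/1.379447 = 0.8931c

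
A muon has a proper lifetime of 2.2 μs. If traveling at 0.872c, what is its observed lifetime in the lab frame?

Proper lifetime τ₀ = 2.2 μs
γ = 1/√(1 - 0.872²) = 2.0429
τ = γτ₀ = 2.0429 × 2.2 μs = 4.494 μs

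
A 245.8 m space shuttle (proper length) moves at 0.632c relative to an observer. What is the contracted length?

Proper length L₀ = 245.8 m
γ = 1/√(1 - 0.632²) = 1.290
L = L₀/γ = 245.8/1.290 = 190.5 m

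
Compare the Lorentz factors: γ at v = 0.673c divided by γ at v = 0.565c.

γ₁ = 1/√(1 - 0.673²) = 1.352
γ₂ = 1/√(1 - 0.565²) = 1.212
γ₁/γ₂ = 1.352/1.212 = 1.116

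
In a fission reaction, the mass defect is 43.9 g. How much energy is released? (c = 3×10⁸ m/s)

Convert mass defect: Δm = 43.9 g = 0.0439 kg
E = Δm·c² = 0.0439 × (3×10⁸)²
= 0.0439 × 9×10¹⁶ = 3.951×10¹⁵ J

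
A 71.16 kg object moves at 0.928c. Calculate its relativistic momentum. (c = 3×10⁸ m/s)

γ = 1/√(1 - 0.928²) = 2.684
v = 0.928 × 3×10⁸ = 2.784×10⁸ m/s
p = γmv = 2.684 × 71.16 × 2.784×10⁸ = 5.317×10¹⁰ kg·m/s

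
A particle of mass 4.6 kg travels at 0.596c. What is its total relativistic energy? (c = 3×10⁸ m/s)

γ = 1/√(1 - 0.596²) = 1.2454
mc² = 4.6 × (3×10⁸)² = 4.140×10¹⁷ J
E = γmc² = 1.2454 × 4.140×10¹⁷ = 5.156×10¹⁷ J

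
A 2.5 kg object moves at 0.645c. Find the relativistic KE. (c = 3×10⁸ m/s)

γ = 1/√(1 - 0.645²) = 1.30859
γ - 1 = 0.30859
KE = (γ-1)mc² = 0.30859 × 2.5 × (3×10⁸)² = 6.943×10¹⁶ J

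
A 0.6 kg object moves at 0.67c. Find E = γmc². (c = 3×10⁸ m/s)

γ = 1/√(1 - 0.67²) = 1.347
mc² = 0.6 × (3×10⁸)² = 5.400×10¹⁶ J
E = γmc² = 1.347 × 5.400×10¹⁶ = 7.274×10¹⁶ J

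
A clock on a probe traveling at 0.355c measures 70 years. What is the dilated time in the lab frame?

Proper time Δt₀ = 70 years
γ = 1/√(1 - 0.355²) = 1.0697
Δt = γΔt₀ = 1.0697 × 70 = 74.88 years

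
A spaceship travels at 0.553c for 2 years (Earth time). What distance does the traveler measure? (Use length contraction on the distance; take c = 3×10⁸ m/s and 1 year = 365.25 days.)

Earth distance: d = v × t = 0.553c × 2 yr = 1.0471×10¹⁶ m
γ = 1.2002
d' = d/γ = 1.0471×10¹⁶/1.2002 = 8.724×10¹⁵ m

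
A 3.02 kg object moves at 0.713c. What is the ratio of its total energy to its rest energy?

E = γmc², E₀ = mc²
E/E₀ = γ = 1/√(1 - 0.713²) = 1.426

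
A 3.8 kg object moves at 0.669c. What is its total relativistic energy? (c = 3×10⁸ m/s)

γ = 1/√(1 - 0.669²) = 1.3454
mc² = 3.8 × (3×10⁸)² = 3.420×10¹⁷ J
E = γmc² = 1.3454 × 3.420×10¹⁷ = 4.601×10¹⁷ J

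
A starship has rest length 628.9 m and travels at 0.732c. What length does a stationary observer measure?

Proper length L₀ = 628.9 m
γ = 1/√(1 - 0.732²) = 1.4678
L = L₀/γ = 628.9/1.4678 = 428.5 m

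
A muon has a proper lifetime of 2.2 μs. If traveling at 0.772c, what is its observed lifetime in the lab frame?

Proper lifetime τ₀ = 2.2 μs
γ = 1/√(1 - 0.772²) = 1.573
τ = γτ₀ = 1.573 × 2.2 μs = 3.461 μs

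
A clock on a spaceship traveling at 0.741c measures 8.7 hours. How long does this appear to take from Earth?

Proper time Δt₀ = 8.7 hours
γ = 1/√(1 - 0.741²) = 1.4892
Δt = γΔt₀ = 1.4892 × 8.7 = 12.96 hours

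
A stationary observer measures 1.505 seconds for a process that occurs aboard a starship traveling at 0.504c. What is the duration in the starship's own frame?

Dilated time Δt = 1.505 seconds
γ = 1/√(1 - 0.504²) = 1.158
Δt₀ = Δt/γ = 1.505/1.158 = 1.300 seconds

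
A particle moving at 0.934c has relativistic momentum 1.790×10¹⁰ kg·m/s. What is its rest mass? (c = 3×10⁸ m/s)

γ = 1/√(1 - 0.934²) = 2.799
v = 0.934 × 3×10⁸ = 2.802×10⁸ m/s
m = p/(γv) = 1.790×10¹⁰/(2.799 × 2.802×10⁸) = 22.82 kg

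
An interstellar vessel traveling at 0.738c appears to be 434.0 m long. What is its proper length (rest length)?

Contracted length L = 434.0 m
γ = 1/√(1 - 0.738²) = 1.482
L₀ = γL = 1.482 × 434.0 = 643.2 m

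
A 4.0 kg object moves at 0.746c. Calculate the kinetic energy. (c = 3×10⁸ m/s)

γ = 1/√(1 - 0.746²) = 1.5016
γ - 1 = 0.5016
KE = (γ-1)mc² = 0.5016 × 4.0 × (3×10⁸)² = 1.806×10¹⁷ J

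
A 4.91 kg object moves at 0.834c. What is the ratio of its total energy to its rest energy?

E = γmc², E₀ = mc²
E/E₀ = γ = 1/√(1 - 0.834²) = 1.812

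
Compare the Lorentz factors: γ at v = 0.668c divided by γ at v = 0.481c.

γ₁ = 1/√(1 - 0.668²) = 1.344
γ₂ = 1/√(1 - 0.481²) = 1.141
γ₁/γ₂ = 1.344/1.141 = 1.178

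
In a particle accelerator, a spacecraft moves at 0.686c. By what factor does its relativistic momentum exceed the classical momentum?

p_rel = γmv, p_class = mv
Ratio = γ = 1/√(1 - 0.686²)
= 1/√(0.529404) = 1.374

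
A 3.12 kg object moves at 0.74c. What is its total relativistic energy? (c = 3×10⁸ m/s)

γ = 1/√(1 - 0.74²) = 1.487
mc² = 3.12 × (3×10⁸)² = 2.808×10¹⁷ J
E = γmc² = 1.487 × 2.808×10¹⁷ = 4.175×10¹⁷ J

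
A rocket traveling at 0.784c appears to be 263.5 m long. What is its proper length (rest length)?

Contracted length L = 263.5 m
γ = 1/√(1 - 0.784²) = 1.611
L₀ = γL = 1.611 × 263.5 = 424.5 m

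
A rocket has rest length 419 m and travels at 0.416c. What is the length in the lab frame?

Proper length L₀ = 419 m
γ = 1/√(1 - 0.416²) = 1.0997
L = L₀/γ = 419/1.0997 = 381.0 m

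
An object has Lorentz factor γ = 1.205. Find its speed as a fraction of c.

From γ = 1/√(1 - v²/c²):
1/γ² = 1/1.205² = 0.6887
v²/c² = 1 - 0.6887 = 0.3113
v/c = √(0.3113) = 0.5579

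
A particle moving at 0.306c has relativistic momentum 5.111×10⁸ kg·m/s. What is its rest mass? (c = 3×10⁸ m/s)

γ = 1/√(1 - 0.306²) = 1.0504
v = 0.306 × 3×10⁸ = 9.180×10⁷ m/s
m = p/(γv) = 5.111×10⁸/(1.0504 × 9.180×10⁷) = 5.300 kg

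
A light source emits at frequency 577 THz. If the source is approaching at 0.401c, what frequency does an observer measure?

β = v/c = 0.401
(1+β)/(1-β) = 1.401/0.599 = 2.3389
Doppler factor = √(2.3389) = 1.5293
f_obs = 577 × 1.5293 = 882.4 THz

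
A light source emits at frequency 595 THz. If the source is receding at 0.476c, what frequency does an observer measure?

β = v/c = 0.476
(1-β)/(1+β) = 0.524/1.476 = 0.3550
Doppler factor = √(0.3550) = 0.5958
f_obs = 595 × 0.5958 = 354.5 THz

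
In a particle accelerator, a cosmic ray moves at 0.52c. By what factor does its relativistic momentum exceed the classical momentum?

p_rel = γmv, p_class = mv
Ratio = γ = 1/√(1 - 0.52²)
= 1/√(0.7296) = 1.171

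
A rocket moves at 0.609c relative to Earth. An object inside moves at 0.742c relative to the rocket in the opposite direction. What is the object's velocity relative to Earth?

Object's velocity in rocket frame is u' = -0.742c
u = (u' + v)/(1 + u'v/c²) = (v - 0.742)/(1 - 0.742·v/c²)
Numerator: 0.609 - 0.742 = -0.133
Denominator: 1 - 0.451878 = 0.548122
u = -0.133/0.548122 = -0.2426c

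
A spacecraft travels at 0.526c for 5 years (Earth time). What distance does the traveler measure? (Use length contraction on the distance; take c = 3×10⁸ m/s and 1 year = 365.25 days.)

Earth distance: d = v × t = 0.526c × 5 yr = 2.4899×10¹⁶ m
γ = 1.1758
d' = d/γ = 2.4899×10¹⁶/1.1758 = 2.118×10¹⁶ m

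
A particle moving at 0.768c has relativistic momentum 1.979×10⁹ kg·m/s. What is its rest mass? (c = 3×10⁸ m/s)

γ = 1/√(1 - 0.768²) = 1.5614
v = 0.768 × 3×10⁸ = 2.304×10⁸ m/s
m = p/(γv) = 1.979×10⁹/(1.5614 × 2.304×10⁸) = 5.501 kg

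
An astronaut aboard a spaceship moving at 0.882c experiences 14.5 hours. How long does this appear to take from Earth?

Proper time Δt₀ = 14.5 hours
γ = 1/√(1 - 0.882²) = 2.122
Δt = γΔt₀ = 2.122 × 14.5 = 30.77 hours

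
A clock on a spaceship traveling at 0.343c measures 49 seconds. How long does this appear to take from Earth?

Proper time Δt₀ = 49 seconds
γ = 1/√(1 - 0.343²) = 1.06458
Δt = γΔt₀ = 1.06458 × 49 = 52.16 seconds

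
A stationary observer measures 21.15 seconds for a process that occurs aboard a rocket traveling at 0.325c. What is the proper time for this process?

Dilated time Δt = 21.15 seconds
γ = 1/√(1 - 0.325²) = 1.0574
Δt₀ = Δt/γ = 21.15/1.0574 = 20.00 seconds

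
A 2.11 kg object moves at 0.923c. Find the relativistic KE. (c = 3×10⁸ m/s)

γ = 1/√(1 - 0.923²) = 2.5988
γ - 1 = 1.5988
KE = (γ-1)mc² = 1.5988 × 2.11 × (3×10⁸)² = 3.036×10¹⁷ J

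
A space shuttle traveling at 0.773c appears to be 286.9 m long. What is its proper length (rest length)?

Contracted length L = 286.9 m
γ = 1/√(1 - 0.773²) = 1.576
L₀ = γL = 1.576 × 286.9 = 452.2 m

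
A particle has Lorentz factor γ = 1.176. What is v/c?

From γ = 1/√(1 - v²/c²):
1/γ² = 1/1.176² = 0.7231
v²/c² = 1 - 0.7231 = 0.2769
v/c = √(0.2769) = 0.5262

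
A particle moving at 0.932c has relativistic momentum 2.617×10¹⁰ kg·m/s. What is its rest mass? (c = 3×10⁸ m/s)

γ = 1/√(1 - 0.932²) = 2.7589
v = 0.932 × 3×10⁸ = 2.796×10⁸ m/s
m = p/(γv) = 2.617×10¹⁰/(2.7589 × 2.796×10⁸) = 33.93 kg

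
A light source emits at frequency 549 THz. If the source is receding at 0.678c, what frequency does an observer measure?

β = v/c = 0.678
(1-β)/(1+β) = 0.322/1.678 = 0.1919
Doppler factor = √(0.1919) = 0.4381
f_obs = 549 × 0.4381 = 240.5 THz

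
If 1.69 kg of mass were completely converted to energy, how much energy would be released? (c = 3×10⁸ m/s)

Using E = mc²:
c² = (3×10⁸)² = 9×10¹⁶ m²/s²
E = 1.69 × 9×10¹⁶ = 1.521×10¹⁷ J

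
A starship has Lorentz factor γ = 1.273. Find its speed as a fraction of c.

From γ = 1/√(1 - v²/c²):
1/γ² = 1/1.273² = 0.6171
v²/c² = 1 - 0.6171 = 0.3829
v/c = √(0.3829) = 0.6188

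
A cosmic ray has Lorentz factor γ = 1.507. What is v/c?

From γ = 1/√(1 - v²/c²):
1/γ² = 1/1.507² = 0.4403
v²/c² = 1 - 0.4403 = 0.5597
v/c = √(0.5597) = 0.7481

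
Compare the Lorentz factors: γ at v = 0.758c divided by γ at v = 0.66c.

γ₁ = 1/√(1 - 0.758²) = 1.533
γ₂ = 1/√(1 - 0.66²) = 1.331
γ₁/γ₂ = 1.533/1.331 = 1.152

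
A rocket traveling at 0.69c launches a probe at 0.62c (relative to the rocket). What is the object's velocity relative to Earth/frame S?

u = (u' + v)/(1 + u'v/c²)
Numerator: 0.62 + 0.69 = 1.31
Denominator: 1 + 0.4278 = 1.4278
u = 1.31/1.4278 = 0.9175c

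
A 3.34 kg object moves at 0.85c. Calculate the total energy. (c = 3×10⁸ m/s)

γ = 1/√(1 - 0.85²) = 1.8983
mc² = 3.34 × (3×10⁸)² = 3.006×10¹⁷ J
E = γmc² = 1.8983 × 3.006×10¹⁷ = 5.706×10¹⁷ J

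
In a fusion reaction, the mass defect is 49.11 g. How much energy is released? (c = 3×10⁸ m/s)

Convert mass defect: Δm = 49.11 g = 0.04911 kg
E = Δm·c² = 0.04911 × (3×10⁸)²
= 0.04911 × 9×10¹⁶ = 4.420×10¹⁵ J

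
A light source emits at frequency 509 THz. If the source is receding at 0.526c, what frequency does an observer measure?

β = v/c = 0.526
(1-β)/(1+β) = 0.474/1.526 = 0.3106
Doppler factor = √(0.3106) = 0.5573
f_obs = 509 × 0.5573 = 283.7 THz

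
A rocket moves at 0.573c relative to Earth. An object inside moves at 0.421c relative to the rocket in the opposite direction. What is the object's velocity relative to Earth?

Object's velocity in rocket frame is u' = -0.421c
u = (u' + v)/(1 + u'v/c²) = (v - 0.421)/(1 - 0.421·v/c²)
Numerator: 0.573 - 0.421 = 0.152
Denominator: 1 - 0.241233 = 0.758767
u = 0.152/0.758767 = 0.2003c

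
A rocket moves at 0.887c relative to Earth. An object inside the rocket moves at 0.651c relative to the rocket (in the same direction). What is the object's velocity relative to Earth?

u = (u' + v)/(1 + u'v/c²)
Numerator: 0.651 + 0.887 = 1.538
Denominator: 1 + 0.577437 = 1.577437
u = 1.538/1.577437 = 0.9750c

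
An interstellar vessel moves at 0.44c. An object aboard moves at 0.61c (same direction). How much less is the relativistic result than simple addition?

Classical: u' + v = 0.61 + 0.44 = 1.05c
Relativistic: u = (0.61 + 0.44)/(1 + 0.2684) = 1.05/1.2684 = 0.8278c
Difference: 1.05 - 0.8278 = 0.2222c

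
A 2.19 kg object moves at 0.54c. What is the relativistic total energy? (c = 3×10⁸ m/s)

γ = 1/√(1 - 0.54²) = 1.188
mc² = 2.19 × (3×10⁸)² = 1.971×10¹⁷ J
E = γmc² = 1.188 × 1.971×10¹⁷ = 2.342×10¹⁷ J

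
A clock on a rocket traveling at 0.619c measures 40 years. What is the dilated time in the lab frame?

Proper time Δt₀ = 40 years
γ = 1/√(1 - 0.619²) = 1.2733
Δt = γΔt₀ = 1.2733 × 40 = 50.93 years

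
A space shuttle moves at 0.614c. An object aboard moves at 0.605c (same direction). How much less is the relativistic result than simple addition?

Classical: u' + v = 0.605 + 0.614 = 1.219c
Relativistic: u = (0.605 + 0.614)/(1 + 0.37147) = 1.219/1.37147 = 0.8888c
Difference: 1.219 - 0.8888 = 0.3302c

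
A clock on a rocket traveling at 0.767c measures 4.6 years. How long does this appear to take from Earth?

Proper time Δt₀ = 4.6 years
γ = 1/√(1 - 0.767²) = 1.5585
Δt = γΔt₀ = 1.5585 × 4.6 = 7.169 years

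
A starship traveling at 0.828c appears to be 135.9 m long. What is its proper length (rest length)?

Contracted length L = 135.9 m
γ = 1/√(1 - 0.828²) = 1.7834
L₀ = γL = 1.7834 × 135.9 = 242.4 m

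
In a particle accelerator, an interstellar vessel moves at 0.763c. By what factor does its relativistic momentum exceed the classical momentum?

p_rel = γmv, p_class = mv
Ratio = γ = 1/√(1 - 0.763²)
= 1/√(0.417831) = 1.547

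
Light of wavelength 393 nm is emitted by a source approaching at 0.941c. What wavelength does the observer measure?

β = 0.941
Wavelength Doppler factor = √(0.059/1.941) = √(0.030397) = 0.17435
λ_obs = 393 × 0.17435 = 68.52 nm (blueshift)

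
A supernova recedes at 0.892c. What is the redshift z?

β = 0.892
(1+β)/(1-β) = 1.892/0.108 = 17.52
√(17.52) = 4.186
z = 4.186 - 1 = 3.186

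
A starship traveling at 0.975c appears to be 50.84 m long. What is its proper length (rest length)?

Contracted length L = 50.84 m
γ = 1/√(1 - 0.975²) = 4.500
L₀ = γL = 4.500 × 50.84 = 228.8 m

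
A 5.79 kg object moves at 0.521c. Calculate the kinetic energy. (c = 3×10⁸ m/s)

γ = 1/√(1 - 0.521²) = 1.171568
γ - 1 = 0.171568
KE = (γ-1)mc² = 0.171568 × 5.79 × (3×10⁸)² = 8.940×10¹⁶ J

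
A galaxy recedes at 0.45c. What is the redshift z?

β = 0.45
(1+β)/(1-β) = 1.45/0.55 = 2.6364
√(2.6364) = 1.6237
z = 1.6237 - 1 = 0.6237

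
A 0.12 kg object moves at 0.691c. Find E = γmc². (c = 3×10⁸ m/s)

γ = 1/√(1 - 0.691²) = 1.383
mc² = 0.12 × (3×10⁸)² = 1.080×10¹⁶ J
E = γmc² = 1.383 × 1.080×10¹⁶ = 1.494×10¹⁶ J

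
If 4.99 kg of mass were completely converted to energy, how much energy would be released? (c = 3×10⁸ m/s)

Using E = mc²:
c² = (3×10⁸)² = 9×10¹⁶ m²/s²
E = 4.99 × 9×10¹⁶ = 4.491×10¹⁷ J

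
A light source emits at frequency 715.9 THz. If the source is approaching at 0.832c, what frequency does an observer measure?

β = v/c = 0.832
(1+β)/(1-β) = 1.832/0.168 = 10.90
Doppler factor = √(10.90) = 3.302
f_obs = 715.9 × 3.302 = 2364 THz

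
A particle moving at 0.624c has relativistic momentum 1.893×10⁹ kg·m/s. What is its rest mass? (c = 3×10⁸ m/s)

γ = 1/√(1 - 0.624²) = 1.2797
v = 0.624 × 3×10⁸ = 1.872×10⁸ m/s
m = p/(γv) = 1.893×10⁹/(1.2797 × 1.872×10⁸) = 7.902 kg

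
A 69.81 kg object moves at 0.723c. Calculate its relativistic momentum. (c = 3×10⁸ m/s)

γ = 1/√(1 - 0.723²) = 1.4475
v = 0.723 × 3×10⁸ = 2.169×10⁸ m/s
p = γmv = 1.4475 × 69.81 × 2.169×10⁸ = 2.192×10¹⁰ kg·m/s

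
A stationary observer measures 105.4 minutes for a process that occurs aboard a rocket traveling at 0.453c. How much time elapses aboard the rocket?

Dilated time Δt = 105.4 minutes
γ = 1/√(1 - 0.453²) = 1.12169
Δt₀ = Δt/γ = 105.4/1.12169 = 93.97 minutes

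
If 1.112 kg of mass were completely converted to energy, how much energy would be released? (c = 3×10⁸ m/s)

Using E = mc²:
c² = (3×10⁸)² = 9×10¹⁶ m²/s²
E = 1.112 × 9×10¹⁶ = 1.001×10¹⁷ J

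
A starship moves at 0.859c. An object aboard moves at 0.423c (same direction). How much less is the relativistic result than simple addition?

Classical: u' + v = 0.423 + 0.859 = 1.282c
Relativistic: u = (0.423 + 0.859)/(1 + 0.363357) = 1.282/1.363357 = 0.9403c
Difference: 1.282 - 0.9403 = 0.3417c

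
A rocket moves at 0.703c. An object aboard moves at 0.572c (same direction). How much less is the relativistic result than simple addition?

Classical: u' + v = 0.572 + 0.703 = 1.275c
Relativistic: u = (0.572 + 0.703)/(1 + 0.402116) = 1.275/1.402116 = 0.9093c
Difference: 1.275 - 0.9093 = 0.3657c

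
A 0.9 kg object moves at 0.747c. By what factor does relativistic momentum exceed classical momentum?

p_rel = γmv, p_class = mv
Ratio = γ = 1/√(1 - 0.747²) = 1.504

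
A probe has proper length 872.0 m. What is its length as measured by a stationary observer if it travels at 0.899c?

Proper length L₀ = 872.0 m
γ = 1/√(1 - 0.899²) = 2.2834
L = L₀/γ = 872.0/2.2834 = 381.9 m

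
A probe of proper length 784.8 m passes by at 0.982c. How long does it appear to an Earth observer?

Proper length L₀ = 784.8 m
γ = 1/√(1 - 0.982²) = 5.294
L = L₀/γ = 784.8/5.294 = 148.2 m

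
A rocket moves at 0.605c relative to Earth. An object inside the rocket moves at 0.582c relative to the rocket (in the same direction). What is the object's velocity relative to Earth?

u = (u' + v)/(1 + u'v/c²)
Numerator: 0.582 + 0.605 = 1.187
Denominator: 1 + 0.35211 = 1.35211
u = 1.187/1.35211 = 0.8779c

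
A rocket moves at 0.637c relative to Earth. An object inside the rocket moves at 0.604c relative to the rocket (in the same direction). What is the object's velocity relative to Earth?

u = (u' + v)/(1 + u'v/c²)
Numerator: 0.604 + 0.637 = 1.241
Denominator: 1 + 0.384748 = 1.384748
u = 1.241/1.384748 = 0.8962c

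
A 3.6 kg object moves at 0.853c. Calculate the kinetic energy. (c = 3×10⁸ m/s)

γ = 1/√(1 - 0.853²) = 1.916
γ - 1 = 0.9160
KE = (γ-1)mc² = 0.9160 × 3.6 × (3×10⁸)² = 2.968×10¹⁷ J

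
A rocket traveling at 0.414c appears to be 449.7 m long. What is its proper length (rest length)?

Contracted length L = 449.7 m
γ = 1/√(1 - 0.414²) = 1.0986
L₀ = γL = 1.0986 × 449.7 = 494.0 m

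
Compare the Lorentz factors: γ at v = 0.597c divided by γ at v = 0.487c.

γ₁ = 1/√(1 - 0.597²) = 1.247
γ₂ = 1/√(1 - 0.487²) = 1.145
γ₁/γ₂ = 1.247/1.145 = 1.089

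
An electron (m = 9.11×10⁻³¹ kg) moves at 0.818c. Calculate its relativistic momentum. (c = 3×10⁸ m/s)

γ = 1/√(1 - 0.818²) = 1.7385
v = 0.818 × 3×10⁸ = 2.454×10⁸ m/s
p = γmv = 1.7385 × 9.11×10⁻³¹ × 2.454×10⁸ = 3.887×10⁻²² kg·m/s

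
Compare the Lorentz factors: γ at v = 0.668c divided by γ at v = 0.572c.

γ₁ = 1/√(1 - 0.668²) = 1.3438
γ₂ = 1/√(1 - 0.572²) = 1.2191
γ₁/γ₂ = 1.3438/1.2191 = 1.102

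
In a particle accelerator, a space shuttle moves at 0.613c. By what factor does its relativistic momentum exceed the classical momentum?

p_rel = γmv, p_class = mv
Ratio = γ = 1/√(1 - 0.613²)
= 1/√(0.624231) = 1.266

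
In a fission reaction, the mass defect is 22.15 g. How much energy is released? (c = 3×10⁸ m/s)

Convert mass defect: Δm = 22.15 g = 0.02215 kg
E = Δm·c² = 0.02215 × (3×10⁸)²
= 0.02215 × 9×10¹⁶ = 1.994×10¹⁵ J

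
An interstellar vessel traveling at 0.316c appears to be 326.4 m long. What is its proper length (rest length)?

Contracted length L = 326.4 m
γ = 1/√(1 - 0.316²) = 1.054
L₀ = γL = 1.054 × 326.4 = 344.0 m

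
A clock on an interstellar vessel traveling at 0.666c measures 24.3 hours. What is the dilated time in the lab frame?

Proper time Δt₀ = 24.3 hours
γ = 1/√(1 - 0.666²) = 1.3406
Δt = γΔt₀ = 1.3406 × 24.3 = 32.58 hours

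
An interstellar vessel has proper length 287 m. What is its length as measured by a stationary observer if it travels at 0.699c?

Proper length L₀ = 287 m
γ = 1/√(1 - 0.699²) = 1.3984
L = L₀/γ = 287/1.3984 = 205.2 m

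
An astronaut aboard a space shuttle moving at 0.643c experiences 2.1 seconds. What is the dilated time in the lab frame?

Proper time Δt₀ = 2.1 seconds
γ = 1/√(1 - 0.643²) = 1.3057
Δt = γΔt₀ = 1.3057 × 2.1 = 2.742 seconds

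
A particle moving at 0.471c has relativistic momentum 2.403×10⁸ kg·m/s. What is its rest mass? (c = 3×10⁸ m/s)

γ = 1/√(1 - 0.471²) = 1.134
v = 0.471 × 3×10⁸ = 1.413×10⁸ m/s
m = p/(γv) = 2.403×10⁸/(1.134 × 1.413×10⁸) = 1.500 kg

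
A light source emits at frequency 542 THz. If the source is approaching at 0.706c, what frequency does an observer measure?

β = v/c = 0.706
(1+β)/(1-β) = 1.706/0.294 = 5.803
Doppler factor = √(5.803) = 2.409
f_obs = 542 × 2.409 = 1306 THz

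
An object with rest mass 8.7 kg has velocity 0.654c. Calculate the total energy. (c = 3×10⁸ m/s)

γ = 1/√(1 - 0.654²) = 1.322
mc² = 8.7 × (3×10⁸)² = 7.830×10¹⁷ J
E = γmc² = 1.322 × 7.830×10¹⁷ = 1.035×10¹⁸ J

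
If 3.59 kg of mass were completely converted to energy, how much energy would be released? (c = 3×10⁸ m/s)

Using E = mc²:
c² = (3×10⁸)² = 9×10¹⁶ m²/s²
E = 3.59 × 9×10¹⁶ = 3.231×10¹⁷ J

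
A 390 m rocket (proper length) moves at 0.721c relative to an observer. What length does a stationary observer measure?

Proper length L₀ = 390 m
γ = 1/√(1 - 0.721²) = 1.44314
L = L₀/γ = 390/1.44314 = 270.2 m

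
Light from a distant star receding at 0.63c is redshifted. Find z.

β = 0.63
(1+β)/(1-β) = 1.63/0.37 = 4.405
√(4.405) = 2.099
z = 2.099 - 1 = 1.099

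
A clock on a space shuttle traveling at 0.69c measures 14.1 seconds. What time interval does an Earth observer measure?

Proper time Δt₀ = 14.1 seconds
γ = 1/√(1 - 0.69²) = 1.3816
Δt = γΔt₀ = 1.3816 × 14.1 = 19.48 seconds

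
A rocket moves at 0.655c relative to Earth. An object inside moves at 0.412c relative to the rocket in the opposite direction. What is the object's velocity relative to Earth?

Object's velocity in rocket frame is u' = -0.412c
u = (u' + v)/(1 + u'v/c²) = (v - 0.412)/(1 - 0.412·v/c²)
Numerator: 0.655 - 0.412 = 0.243
Denominator: 1 - 0.26986 = 0.73014
u = 0.243/0.73014 = 0.3328c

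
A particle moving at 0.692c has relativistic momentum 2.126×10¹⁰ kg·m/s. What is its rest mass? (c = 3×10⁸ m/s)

γ = 1/√(1 - 0.692²) = 1.3852
v = 0.692 × 3×10⁸ = 2.076×10⁸ m/s
m = p/(γv) = 2.126×10¹⁰/(1.3852 × 2.076×10⁸) = 73.93 kg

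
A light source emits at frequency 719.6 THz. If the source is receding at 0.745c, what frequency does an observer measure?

β = v/c = 0.745
(1-β)/(1+β) = 0.255/1.745 = 0.14613
Doppler factor = √(0.14613) = 0.3823
f_obs = 719.6 × 0.3823 = 275.1 THz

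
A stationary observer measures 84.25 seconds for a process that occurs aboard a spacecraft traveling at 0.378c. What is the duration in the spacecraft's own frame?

Dilated time Δt = 84.25 seconds
γ = 1/√(1 - 0.378²) = 1.0801
Δt₀ = Δt/γ = 84.25/1.0801 = 78.00 seconds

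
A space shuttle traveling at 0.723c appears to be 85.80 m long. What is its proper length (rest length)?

Contracted length L = 85.80 m
γ = 1/√(1 - 0.723²) = 1.447
L₀ = γL = 1.447 × 85.80 = 124.2 m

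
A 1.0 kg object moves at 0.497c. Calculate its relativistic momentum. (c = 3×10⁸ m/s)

γ = 1/√(1 - 0.497²) = 1.152
v = 0.497 × 3×10⁸ = 1.491×10⁸ m/s
p = γmv = 1.152 × 1.0 × 1.491×10⁸ = 1.718×10⁸ kg·m/s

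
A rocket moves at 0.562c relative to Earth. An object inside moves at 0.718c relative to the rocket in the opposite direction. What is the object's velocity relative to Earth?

Object's velocity in rocket frame is u' = -0.718c
u = (u' + v)/(1 + u'v/c²) = (v - 0.718)/(1 - 0.718·v/c²)
Numerator: 0.562 - 0.718 = -0.156
Denominator: 1 - 0.403516 = 0.596484
u = -0.156/0.596484 = -0.2615c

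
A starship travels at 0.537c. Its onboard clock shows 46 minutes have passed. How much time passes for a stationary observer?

Proper time Δt₀ = 46 minutes
γ = 1/√(1 - 0.537²) = 1.1854
Δt = γΔt₀ = 1.1854 × 46 = 54.53 minutes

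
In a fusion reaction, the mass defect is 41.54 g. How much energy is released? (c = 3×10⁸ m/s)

Convert mass defect: Δm = 41.54 g = 0.04154 kg
E = Δm·c² = 0.04154 × (3×10⁸)²
= 0.04154 × 9×10¹⁶ = 3.739×10¹⁵ J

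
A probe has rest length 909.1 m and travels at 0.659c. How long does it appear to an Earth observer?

Proper length L₀ = 909.1 m
γ = 1/√(1 - 0.659²) = 1.3295
L = L₀/γ = 909.1/1.3295 = 683.8 m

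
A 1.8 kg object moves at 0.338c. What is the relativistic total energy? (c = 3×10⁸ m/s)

γ = 1/√(1 - 0.338²) = 1.0625
mc² = 1.8 × (3×10⁸)² = 1.620×10¹⁷ J
E = γmc² = 1.0625 × 1.620×10¹⁷ = 1.721×10¹⁷ J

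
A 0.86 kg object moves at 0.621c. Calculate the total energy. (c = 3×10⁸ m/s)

γ = 1/√(1 - 0.621²) = 1.2758
mc² = 0.86 × (3×10⁸)² = 7.740×10¹⁶ J
E = γmc² = 1.2758 × 7.740×10¹⁶ = 9.875×10¹⁶ J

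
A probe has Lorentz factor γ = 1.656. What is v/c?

From γ = 1/√(1 - v²/c²):
1/γ² = 1/1.656² = 0.3647
v²/c² = 1 - 0.3647 = 0.6353
v/c = √(0.6353) = 0.7971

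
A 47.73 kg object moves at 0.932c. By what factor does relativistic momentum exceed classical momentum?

p_rel = γmv, p_class = mv
Ratio = γ = 1/√(1 - 0.932²) = 2.759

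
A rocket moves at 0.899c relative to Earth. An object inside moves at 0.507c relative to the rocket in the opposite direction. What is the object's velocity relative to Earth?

Object's velocity in rocket frame is u' = -0.507c
u = (u' + v)/(1 + u'v/c²) = (v - 0.507)/(1 - 0.507·v/c²)
Numerator: 0.899 - 0.507 = 0.392
Denominator: 1 - 0.455793 = 0.544207
u = 0.392/0.544207 = 0.7203c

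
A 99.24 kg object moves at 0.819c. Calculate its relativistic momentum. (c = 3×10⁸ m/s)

γ = 1/√(1 - 0.819²) = 1.74279
v = 0.819 × 3×10⁸ = 2.457×10⁸ m/s
p = γmv = 1.74279 × 99.24 × 2.457×10⁸ = 4.249×10¹⁰ kg·m/s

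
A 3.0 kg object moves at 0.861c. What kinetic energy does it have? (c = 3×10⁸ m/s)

γ = 1/√(1 - 0.861²) = 1.9662
γ - 1 = 0.9662
KE = (γ-1)mc² = 0.9662 × 3.0 × (3×10⁸)² = 2.609×10¹⁷ J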